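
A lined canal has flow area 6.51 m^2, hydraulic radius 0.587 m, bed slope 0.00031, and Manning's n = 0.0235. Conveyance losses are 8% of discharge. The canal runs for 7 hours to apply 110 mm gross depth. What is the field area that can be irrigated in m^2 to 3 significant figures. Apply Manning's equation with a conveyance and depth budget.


Approach: apply Manning's equation with a conveyance and depth budget, Q = (1/n)*A*R^(2/3)*S^(1/2); Q_field = Q*(1-loss); Area = Q_field*t/(d/1000).
Step 1 — canal discharge (Manning's equation):
  Q = (1/0.0235) * 6.51 * 0.587^(2/3) * 0.00031^(1/2) = 3.4194 m^3/s
Step 2 — delivered flow: Q_field = 3.4194*(1 - 8/100) = 3.1459 m^3/s
Step 3 — volume delivered: V = 3.1459 * 7*3600 = 79276 m^3
Step 4 — area served: A = V / (depth/1000) = 79276 / 0.11 = 721000 m^2
Therefore the field area that can be irrigated = 721000 m^2.


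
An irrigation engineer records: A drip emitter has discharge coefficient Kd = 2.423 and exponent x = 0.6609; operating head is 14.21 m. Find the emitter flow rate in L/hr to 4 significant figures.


Approach: apply the emitter characteristic equation, q = Kd * h^x.
q = 2.423 * 14.21^0.6609 = 14.00 L/hr
Therefore the emitter flow rate = 14.00 L/hr.


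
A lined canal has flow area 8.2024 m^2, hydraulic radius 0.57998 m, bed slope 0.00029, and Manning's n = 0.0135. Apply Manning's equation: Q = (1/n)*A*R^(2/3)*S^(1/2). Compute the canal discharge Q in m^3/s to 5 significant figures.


Q = (1/0.0135) * 8.2024 * 0.57998^(2/3) * 0.00029^(1/2) = 7.1958 m^3/s
Therefore the canal discharge Q = 7.1958 m^3/s.


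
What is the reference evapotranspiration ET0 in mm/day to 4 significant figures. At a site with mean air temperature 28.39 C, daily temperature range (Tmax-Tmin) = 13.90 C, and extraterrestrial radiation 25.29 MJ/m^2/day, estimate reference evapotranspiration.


Approach: apply the Hargreaves-Samani method, ET0 = 0.0023*(Tmean+17.8)*sqrt(Tmax-Tmin)*0.408*Ra.
ET0 = 0.0023*(28.39+17.8)*sqrt(13.90)*0.408*25.29 = 4.087 mm/day
Therefore the reference evapotranspiration ET0 = 4.087 mm/day.


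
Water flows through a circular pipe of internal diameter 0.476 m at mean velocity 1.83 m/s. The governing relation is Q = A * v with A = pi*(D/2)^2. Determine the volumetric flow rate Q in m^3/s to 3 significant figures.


A = pi*(0.476/2)^2 = 0.17795 m^2
Q = 0.17795 * 1.83 = 0.326 m^3/s
Therefore the volumetric flow rate Q = 0.326 m^3/s.


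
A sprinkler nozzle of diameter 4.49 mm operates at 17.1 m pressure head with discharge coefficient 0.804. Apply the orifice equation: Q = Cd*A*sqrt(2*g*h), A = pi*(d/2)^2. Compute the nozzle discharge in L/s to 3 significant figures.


A = pi*(4.49e-3/2)^2 = 1.5834e-05 m^2
Q = 0.804 * 1.5834e-05 * sqrt(2*9.81*17.1) * 1000 = 0.233 L/s
Therefore the nozzle discharge = 0.233 L/s.


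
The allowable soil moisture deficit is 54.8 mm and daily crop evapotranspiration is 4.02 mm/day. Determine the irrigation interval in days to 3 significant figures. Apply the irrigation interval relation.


Approach: apply the irrigation interval relation, interval = SMD / ETc.
interval = 54.8 / 4.02 = 13.6 days
Therefore the irrigation interval = 13.6 days.


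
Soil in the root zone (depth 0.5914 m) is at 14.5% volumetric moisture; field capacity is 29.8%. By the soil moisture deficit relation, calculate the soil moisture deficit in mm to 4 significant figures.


Approach: apply the soil moisture deficit relation, SMD = (FC - theta)/100 * depth * 1000.
SMD = (29.8 - 14.5)/100 * 0.5914 * 1000 = 90.48 mm
Therefore the soil moisture deficit = 90.48 mm.


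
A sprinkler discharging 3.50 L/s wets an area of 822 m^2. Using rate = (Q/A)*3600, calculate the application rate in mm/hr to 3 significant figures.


rate = (3.50 / 822) * 3600 = 15.3 mm/hr
Therefore the application rate = 15.3 mm/hr.


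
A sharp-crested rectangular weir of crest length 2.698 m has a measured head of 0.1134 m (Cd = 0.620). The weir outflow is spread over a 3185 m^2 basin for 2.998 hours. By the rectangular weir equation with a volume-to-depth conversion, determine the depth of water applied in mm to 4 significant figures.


Approach: apply the rectangular weir equation with a volume-to-depth conversion, Q = (2/3)*Cd*L*sqrt(2g)*H^1.5; d = Q*t/A * 1000.
Step 1 — weir discharge:
  Q = (2/3)*0.620*2.698*sqrt(2*9.81)*0.1134^1.5 = 0.188630 m^3/s
Step 2 — volume: V = 0.188630 * 2.998*3600 = 2035.85 m^3
Step 3 — depth: d = V/A * 1000 = 2035.85/3185 * 1000 = 639.2 mm
Therefore the depth of water applied = 639.2 mm.


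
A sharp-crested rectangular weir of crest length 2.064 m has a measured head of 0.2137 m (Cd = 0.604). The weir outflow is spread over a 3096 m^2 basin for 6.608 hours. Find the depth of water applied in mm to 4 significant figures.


Approach: apply the rectangular weir equation with a volume-to-depth conversion, Q = (2/3)*Cd*L*sqrt(2g)*H^1.5; d = Q*t/A * 1000.
Step 1 — weir discharge:
  Q = (2/3)*0.604*2.064*sqrt(2*9.81)*0.2137^1.5 = 0.363674 m^3/s
Step 2 — volume: V = 0.363674 * 6.608*3600 = 8651.36 m^3
Step 3 — depth: d = V/A * 1000 = 8651.36/3096 * 1000 = 2794 mm
Therefore the depth of water applied = 2794 mm.


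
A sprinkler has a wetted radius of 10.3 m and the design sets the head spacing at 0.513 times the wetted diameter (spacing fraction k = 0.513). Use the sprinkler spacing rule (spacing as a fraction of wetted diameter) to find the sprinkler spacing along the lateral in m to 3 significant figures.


Approach: apply the sprinkler spacing rule (spacing as a fraction of wetted diameter), S = k*(2*R).
S = 0.513 * (2 * 10.3) = 10.6 m
Therefore the sprinkler spacing along the lateral = 10.6 m.


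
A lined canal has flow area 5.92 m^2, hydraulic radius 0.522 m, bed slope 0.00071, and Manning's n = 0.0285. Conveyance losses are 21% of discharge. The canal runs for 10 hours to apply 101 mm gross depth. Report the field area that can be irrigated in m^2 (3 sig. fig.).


Approach: apply Manning's equation with a conveyance and depth budget, Q = (1/n)*A*R^(2/3)*S^(1/2); Q_field = Q*(1-loss); Area = Q_field*t/(d/1000).
Step 1 — canal discharge (Manning's equation):
  Q = (1/0.0285) * 5.92 * 0.522^(2/3) * 0.00071^(1/2) = 3.5883 m^3/s
Step 2 — delivered flow: Q_field = 3.5883*(1 - 21/100) = 2.8347 m^3/s
Step 3 — volume delivered: V = 2.8347 * 10*3600 = 102050 m^3
Step 4 — area served: A = V / (depth/1000) = 102050 / 0.101 = 1010000 m^2
Therefore the field area that can be irrigated = 1010000 m^2.


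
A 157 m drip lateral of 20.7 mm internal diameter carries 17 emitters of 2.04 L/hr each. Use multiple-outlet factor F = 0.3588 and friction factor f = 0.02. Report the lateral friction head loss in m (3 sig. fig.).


Approach: apply Darcy-Weisbach with the multiple-outlet F-factor, Q = n*q/(3600*1000) m^3/s; v = Q/A; hf = F*f*(L/D)*(v^2/(2g)).
Q = 17*2.04/(3600*1000) = 9.6333e-06 m^3/s
A = pi*(20.7e-3/2)^2 = 3.3654e-04 m^2, so v = Q/A = 0.028625 m/s
hf = 0.3588*0.02*(157/0.0207)*(0.028625^2/(2*9.81)) = 0.00227 m
Therefore the lateral friction head loss = 0.00227 m.


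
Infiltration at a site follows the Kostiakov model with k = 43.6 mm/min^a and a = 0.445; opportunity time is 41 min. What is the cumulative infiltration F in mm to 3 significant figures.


Approach: apply the Kostiakov infiltration equation, F = k*t^a.
F = 43.6 * 41^0.445 = 228 mm
Therefore the cumulative infiltration F = 228 mm.


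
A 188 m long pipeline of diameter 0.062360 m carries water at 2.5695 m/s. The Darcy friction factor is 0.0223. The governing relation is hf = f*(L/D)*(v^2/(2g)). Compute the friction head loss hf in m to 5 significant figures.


hf = 0.0223 * (188/0.062360) * (2.5695^2 / (2*9.81))
hf = 22.623 m
Therefore the friction head loss hf = 22.623 m.


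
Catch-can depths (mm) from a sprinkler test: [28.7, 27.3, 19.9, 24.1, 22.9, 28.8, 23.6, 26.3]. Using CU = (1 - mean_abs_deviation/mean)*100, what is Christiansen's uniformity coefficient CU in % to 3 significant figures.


mean = 25.200 mm
mean |d_i - mean| = 2.5750 mm
CU = (1 - 2.5750/25.200)*100 = 89.8 %
Therefore Christiansen's uniformity coefficient CU = 89.8 %.


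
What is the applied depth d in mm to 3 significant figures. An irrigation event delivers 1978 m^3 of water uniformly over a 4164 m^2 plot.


Approach: apply depth from volume over area, d = (V/A)*1000.
d = (1978 / 4164) * 1000 = 475 mm
Therefore the applied depth d = 475 mm.


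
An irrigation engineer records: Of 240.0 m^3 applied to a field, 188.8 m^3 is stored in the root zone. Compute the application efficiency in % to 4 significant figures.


Approach: apply the application efficiency ratio, Ea = (stored/applied)*100.
Ea = (188.8/240.0)*100 = 78.67 %
Therefore the application efficiency = 78.67 %.


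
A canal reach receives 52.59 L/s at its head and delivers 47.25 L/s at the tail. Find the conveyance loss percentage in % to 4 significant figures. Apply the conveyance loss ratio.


Approach: apply the conveyance loss ratio, loss% = ((Q_head - Q_tail)/Q_head)*100.
loss = ((52.59 - 47.25)/52.59)*100 = 10.15 %
Therefore the conveyance loss percentage = 10.15 %.


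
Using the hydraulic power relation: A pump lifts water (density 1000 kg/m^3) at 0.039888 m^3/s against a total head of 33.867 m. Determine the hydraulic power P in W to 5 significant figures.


Approach: apply the hydraulic power relation, P = rho*g*Q*H.
P = 1000 * 9.81 * 0.039888 * 33.867 = 13252 W
Therefore the hydraulic power P = 13252 W.


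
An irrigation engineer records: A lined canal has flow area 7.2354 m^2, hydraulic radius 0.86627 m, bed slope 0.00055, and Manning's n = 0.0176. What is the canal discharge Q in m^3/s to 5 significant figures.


Approach: apply Manning's equation, Q = (1/n)*A*R^(2/3)*S^(1/2).
Q = (1/0.0176) * 7.2354 * 0.86627^(2/3) * 0.00055^(1/2) = 8.7613 m^3/s
Therefore the canal discharge Q = 8.7613 m^3/s.


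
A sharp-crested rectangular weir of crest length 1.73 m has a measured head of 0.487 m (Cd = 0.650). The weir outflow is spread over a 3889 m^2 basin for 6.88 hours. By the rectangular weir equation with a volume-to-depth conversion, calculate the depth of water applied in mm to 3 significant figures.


Approach: apply the rectangular weir equation with a volume-to-depth conversion, Q = (2/3)*Cd*L*sqrt(2g)*H^1.5; d = Q*t/A * 1000.
Step 1 — weir discharge:
  Q = (2/3)*0.650*1.73*sqrt(2*9.81)*0.487^1.5 = 1.1285 m^3/s
Step 2 — volume: V = 1.1285 * 6.88*3600 = 27951 m^3
Step 3 — depth: d = V/A * 1000 = 27951/3889 * 1000 = 7190 mm
Therefore the depth of water applied = 7190 mm.


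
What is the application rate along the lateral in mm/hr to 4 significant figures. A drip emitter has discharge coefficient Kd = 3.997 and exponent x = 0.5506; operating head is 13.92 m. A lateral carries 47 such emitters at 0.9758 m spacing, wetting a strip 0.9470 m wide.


Approach: apply the emitter equation with a lateral mass balance, q = Kd*h^x; Q = n*q; rate = Q/(n*spacing*width).
Step 1 — single emitter flow (q = Kd*h^x):
  q = 3.997 * 13.92^0.5506 = 17.0381 L/hr
Step 2 — total lateral flow: Q = 47 * 17.0381 = 800.792 L/hr
Step 3 — wetted area: A = 47 * 0.9758 * 0.9470 = 43.4319 m^2
Step 4 — application rate: Q/A = 800.792/43.4319 = 18.44 mm/hr
Therefore the application rate along the lateral = 18.44 mm/hr.


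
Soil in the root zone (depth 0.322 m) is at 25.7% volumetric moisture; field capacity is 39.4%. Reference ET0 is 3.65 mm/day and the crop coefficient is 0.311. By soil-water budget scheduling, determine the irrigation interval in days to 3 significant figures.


Approach: apply soil-water budget scheduling, SMD = (FC-theta)/100*depth*1000; ETc = ET0*Kc; interval = SMD/ETc.
Step 1 — soil moisture deficit:
  SMD = (39.4 - 25.7)/100 * 0.322 * 1000 = 44.114 mm
Step 2 — daily crop ET (ETc = ET0*Kc):
  ETc = 3.65 * 0.311 = 1.1351 mm/day
Step 3 — irrigation interval (SMD/ETc):
  interval = 44.114 / 1.1351 = 38.9 days
Therefore the irrigation interval = 38.9 days.


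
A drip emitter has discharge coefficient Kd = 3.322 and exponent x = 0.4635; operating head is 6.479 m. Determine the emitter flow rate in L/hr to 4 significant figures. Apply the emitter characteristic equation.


Approach: apply the emitter characteristic equation, q = Kd * h^x.
q = 3.322 * 6.479^0.4635 = 7.898 L/hr
Therefore the emitter flow rate = 7.898 L/hr.


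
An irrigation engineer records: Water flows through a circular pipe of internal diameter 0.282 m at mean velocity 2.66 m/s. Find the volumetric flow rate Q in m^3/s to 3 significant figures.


Approach: apply the continuity equation for pipe flow, Q = A * v with A = pi*(D/2)^2.
A = pi*(0.282/2)^2 = 0.062458 m^2
Q = 0.062458 * 2.66 = 0.166 m^3/s
Therefore the volumetric flow rate Q = 0.166 m^3/s.


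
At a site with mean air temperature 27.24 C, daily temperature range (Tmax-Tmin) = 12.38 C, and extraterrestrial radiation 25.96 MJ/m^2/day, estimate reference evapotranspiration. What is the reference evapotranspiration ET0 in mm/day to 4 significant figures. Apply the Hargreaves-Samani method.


Approach: apply the Hargreaves-Samani method, ET0 = 0.0023*(Tmean+17.8)*sqrt(Tmax-Tmin)*0.408*Ra.
ET0 = 0.0023*(27.24+17.8)*sqrt(12.38)*0.408*25.96 = 3.861 mm/day
Therefore the reference evapotranspiration ET0 = 3.861 mm/day.


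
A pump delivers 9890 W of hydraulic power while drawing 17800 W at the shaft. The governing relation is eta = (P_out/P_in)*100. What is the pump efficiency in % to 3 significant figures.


eta = (9890 / 17800) * 100 = 55.6 %
Therefore the pump efficiency = 55.6 %.


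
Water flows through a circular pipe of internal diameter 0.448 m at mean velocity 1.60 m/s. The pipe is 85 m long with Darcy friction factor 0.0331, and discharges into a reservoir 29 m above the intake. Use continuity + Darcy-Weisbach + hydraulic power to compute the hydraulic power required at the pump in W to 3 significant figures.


Approach: apply continuity + Darcy-Weisbach + hydraulic power, Q = A*v; hf = f*(L/D)*(v^2/(2g)); H = static + hf; P = rho*g*Q*H.
Step 1 — flow rate (continuity, Q = A*v):
  A = pi*(0.448/2)^2 = 0.15763 m^2
  Q = 0.15763 * 1.60 = 0.25221 m^3/s
Step 2 — friction head loss (Darcy-Weisbach):
  hf = 0.0331 * (85/0.448) * (1.60^2 / (2*9.81))
  hf = 0.81943 m
Step 3 — total head: H = 29 + 0.81943 = 29.819 m
Step 4 — hydraulic power (P = rho*g*Q*H):
  P = 1000 * 9.81 * 0.25221 * 29.819 = 73800 W
Therefore the hydraulic power required at the pump = 73800 W.


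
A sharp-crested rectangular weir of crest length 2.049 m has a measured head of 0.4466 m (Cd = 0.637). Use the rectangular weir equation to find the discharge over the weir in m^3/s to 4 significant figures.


Approach: apply the rectangular weir equation, Q = (2/3)*Cd*L*sqrt(2g)*H^1.5.
Q = (2/3)*0.637*2.049*sqrt(2*9.81)*0.4466^1.5 = 1.150 m^3/s
Therefore the discharge over the weir = 1.150 m^3/s.


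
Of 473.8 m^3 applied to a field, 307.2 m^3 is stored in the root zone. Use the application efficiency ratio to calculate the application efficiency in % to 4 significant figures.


Approach: apply the application efficiency ratio, Ea = (stored/applied)*100.
Ea = (307.2/473.8)*100 = 64.84 %
Therefore the application efficiency = 64.84 %.


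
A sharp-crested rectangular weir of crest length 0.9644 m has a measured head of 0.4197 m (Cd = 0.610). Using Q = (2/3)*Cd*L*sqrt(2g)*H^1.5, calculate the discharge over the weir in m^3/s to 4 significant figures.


Q = (2/3)*0.610*0.9644*sqrt(2*9.81)*0.4197^1.5 = 0.4723 m^3/s
Therefore the discharge over the weir = 0.4723 m^3/s.


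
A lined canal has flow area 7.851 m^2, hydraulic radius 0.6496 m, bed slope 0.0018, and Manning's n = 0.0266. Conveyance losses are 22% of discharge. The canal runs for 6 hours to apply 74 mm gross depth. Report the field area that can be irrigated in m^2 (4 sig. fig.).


Approach: apply Manning's equation with a conveyance and depth budget, Q = (1/n)*A*R^(2/3)*S^(1/2); Q_field = Q*(1-loss); Area = Q_field*t/(d/1000).
Step 1 — canal discharge (Manning's equation):
  Q = (1/0.0266) * 7.851 * 0.6496^(2/3) * 0.0018^(1/2) = 9.39241 m^3/s
Step 2 — delivered flow: Q_field = 9.39241*(1 - 22/100) = 7.32608 m^3/s
Step 3 — volume delivered: V = 7.32608 * 6*3600 = 158243 m^3
Step 4 — area served: A = V / (depth/1000) = 158243 / 0.074 = 2138000 m^2
Therefore the field area that can be irrigated = 2138000 m^2.


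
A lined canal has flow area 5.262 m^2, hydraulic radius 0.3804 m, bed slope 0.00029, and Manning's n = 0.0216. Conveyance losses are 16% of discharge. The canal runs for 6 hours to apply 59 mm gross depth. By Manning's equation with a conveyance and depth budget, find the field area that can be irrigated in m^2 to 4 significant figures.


Approach: apply Manning's equation with a conveyance and depth budget, Q = (1/n)*A*R^(2/3)*S^(1/2); Q_field = Q*(1-loss); Area = Q_field*t/(d/1000).
Step 1 — canal discharge (Manning's equation):
  Q = (1/0.0216) * 5.262 * 0.3804^(2/3) * 0.00029^(1/2) = 2.17799 m^3/s
Step 2 — delivered flow: Q_field = 2.17799*(1 - 16/100) = 1.82951 m^3/s
Step 3 — volume delivered: V = 1.82951 * 6*3600 = 39517.5 m^3
Step 4 — area served: A = V / (depth/1000) = 39517.5 / 0.059 = 669800 m^2
Therefore the field area that can be irrigated = 669800 m^2.


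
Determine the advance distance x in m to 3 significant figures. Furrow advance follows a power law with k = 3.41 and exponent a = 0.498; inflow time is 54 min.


Approach: apply the power-law advance function, x = k*t^a.
x = 3.41 * 54^0.498 = 24.9 m
Therefore the advance distance x = 24.9 m.


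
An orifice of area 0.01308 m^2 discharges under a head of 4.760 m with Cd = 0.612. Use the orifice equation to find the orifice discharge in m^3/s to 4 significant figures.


Approach: apply the orifice equation, Q = Cd*A*sqrt(2*g*h).
Q = 0.612 * 0.01308 * sqrt(2*9.81*4.760) = 0.07736 m^3/s
Therefore the orifice discharge = 0.07736 m^3/s.


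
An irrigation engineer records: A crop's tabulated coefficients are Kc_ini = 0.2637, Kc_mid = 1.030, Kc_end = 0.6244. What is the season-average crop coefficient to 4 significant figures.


Approach: apply a simple seasonal average, Kc_avg = (Kc_ini + Kc_mid + Kc_end)/3.
Kc_avg = (0.2637 + 1.030 + 0.6244)/3 = 0.6394
Therefore the season-average crop coefficient = 0.6394.


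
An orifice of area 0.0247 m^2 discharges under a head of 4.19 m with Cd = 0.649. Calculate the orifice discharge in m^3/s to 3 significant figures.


Approach: apply the orifice equation, Q = Cd*A*sqrt(2*g*h).
Q = 0.649 * 0.0247 * sqrt(2*9.81*4.19) = 0.145 m^3/s
Therefore the orifice discharge = 0.145 m^3/s.


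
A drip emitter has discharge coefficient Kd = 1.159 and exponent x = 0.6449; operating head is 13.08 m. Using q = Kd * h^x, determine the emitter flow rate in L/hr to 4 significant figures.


q = 1.159 * 13.08^0.6449 = 6.084 L/hr
Therefore the emitter flow rate = 6.084 L/hr.


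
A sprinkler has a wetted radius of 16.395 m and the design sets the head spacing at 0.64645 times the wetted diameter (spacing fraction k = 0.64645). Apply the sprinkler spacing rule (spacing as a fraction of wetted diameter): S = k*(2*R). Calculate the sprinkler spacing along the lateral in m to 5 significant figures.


S = 0.64645 * (2 * 16.395) = 21.197 m
Therefore the sprinkler spacing along the lateral = 21.197 m.


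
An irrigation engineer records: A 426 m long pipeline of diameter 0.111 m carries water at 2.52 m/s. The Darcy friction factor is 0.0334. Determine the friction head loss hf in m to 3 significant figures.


Approach: apply the Darcy-Weisbach equation, hf = f*(L/D)*(v^2/(2g)).
hf = 0.0334 * (426/0.111) * (2.52^2 / (2*9.81))
hf = 41.5 m
Therefore the friction head loss hf = 41.5 m.


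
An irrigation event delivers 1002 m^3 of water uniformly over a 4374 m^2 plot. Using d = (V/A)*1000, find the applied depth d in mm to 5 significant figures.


d = (1002 / 4374) * 1000 = 229.08 mm
Therefore the applied depth d = 229.08 mm.


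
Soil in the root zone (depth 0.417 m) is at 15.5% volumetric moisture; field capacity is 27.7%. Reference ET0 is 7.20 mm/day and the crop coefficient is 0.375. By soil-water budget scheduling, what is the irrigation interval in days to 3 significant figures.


Approach: apply soil-water budget scheduling, SMD = (FC-theta)/100*depth*1000; ETc = ET0*Kc; interval = SMD/ETc.
Step 1 — soil moisture deficit:
  SMD = (27.7 - 15.5)/100 * 0.417 * 1000 = 50.874 mm
Step 2 — daily crop ET (ETc = ET0*Kc):
  ETc = 7.20 * 0.375 = 2.7000 mm/day
Step 3 — irrigation interval (SMD/ETc):
  interval = 50.874 / 2.7000 = 18.8 days
Therefore the irrigation interval = 18.8 days.


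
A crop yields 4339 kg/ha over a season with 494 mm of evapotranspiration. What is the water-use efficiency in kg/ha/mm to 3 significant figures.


Approach: apply the water-use efficiency ratio, WUE = yield/ET.
WUE = 4339 / 494 = 8.78 kg/ha/mm
Therefore the water-use efficiency = 8.78 kg/ha/mm.


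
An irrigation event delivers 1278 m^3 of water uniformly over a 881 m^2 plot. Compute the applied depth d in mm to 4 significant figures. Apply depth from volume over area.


Approach: apply depth from volume over area, d = (V/A)*1000.
d = (1278 / 881) * 1000 = 1451 mm
Therefore the applied depth d = 1451 mm.


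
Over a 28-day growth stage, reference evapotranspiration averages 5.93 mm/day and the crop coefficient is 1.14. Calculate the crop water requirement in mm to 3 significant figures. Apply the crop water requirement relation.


Approach: apply the crop water requirement relation, CWR = ET0 * Kc * days.
CWR = 5.93 * 1.14 * 28 = 189 mm
Therefore the crop water requirement = 189 mm.


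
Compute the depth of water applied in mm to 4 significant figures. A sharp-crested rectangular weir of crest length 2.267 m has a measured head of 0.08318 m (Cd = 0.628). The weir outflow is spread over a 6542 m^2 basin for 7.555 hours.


Approach: apply the rectangular weir equation with a volume-to-depth conversion, Q = (2/3)*Cd*L*sqrt(2g)*H^1.5; d = Q*t/A * 1000.
Step 1 — weir discharge:
  Q = (2/3)*0.628*2.267*sqrt(2*9.81)*0.08318^1.5 = 0.100855 m^3/s
Step 2 — volume: V = 0.100855 * 7.555*3600 = 2743.06 m^3
Step 3 — depth: d = V/A * 1000 = 2743.06/6542 * 1000 = 419.3 mm
Therefore the depth of water applied = 419.3 mm.


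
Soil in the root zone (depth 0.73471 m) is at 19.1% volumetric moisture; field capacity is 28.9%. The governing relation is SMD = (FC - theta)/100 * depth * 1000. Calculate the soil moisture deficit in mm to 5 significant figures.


SMD = (28.9 - 19.1)/100 * 0.73471 * 1000 = 72.002 mm
Therefore the soil moisture deficit = 72.002 mm.


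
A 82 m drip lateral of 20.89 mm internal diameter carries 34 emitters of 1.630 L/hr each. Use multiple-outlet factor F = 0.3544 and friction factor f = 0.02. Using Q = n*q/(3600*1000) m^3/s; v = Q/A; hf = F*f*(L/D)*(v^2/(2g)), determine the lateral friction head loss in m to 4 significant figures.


Q = 34*1.630/(3600*1000) = 1.53944e-05 m^3/s
A = pi*(20.89e-3/2)^2 = 3.42742e-04 m^2, so v = Q/A = 0.0449156 m/s
hf = 0.3544*0.02*(82/0.02089)*(0.0449156^2/(2*9.81)) = 0.002861 m
Therefore the lateral friction head loss = 0.002861 m.


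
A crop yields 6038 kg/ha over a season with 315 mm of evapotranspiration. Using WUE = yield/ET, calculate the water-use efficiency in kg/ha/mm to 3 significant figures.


WUE = 6038 / 315 = 19.2 kg/ha/mm
Therefore the water-use efficiency = 19.2 kg/ha/mm.


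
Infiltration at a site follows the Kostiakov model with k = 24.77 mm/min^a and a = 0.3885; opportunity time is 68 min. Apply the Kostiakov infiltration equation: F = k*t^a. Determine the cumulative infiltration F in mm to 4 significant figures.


F = 24.77 * 68^0.3885 = 127.6 mm
Therefore the cumulative infiltration F = 127.6 mm.


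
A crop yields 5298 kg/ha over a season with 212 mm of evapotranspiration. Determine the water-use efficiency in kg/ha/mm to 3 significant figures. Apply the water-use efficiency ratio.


Approach: apply the water-use efficiency ratio, WUE = yield/ET.
WUE = 5298 / 212 = 25.0 kg/ha/mm
Therefore the water-use efficiency = 25.0 kg/ha/mm.


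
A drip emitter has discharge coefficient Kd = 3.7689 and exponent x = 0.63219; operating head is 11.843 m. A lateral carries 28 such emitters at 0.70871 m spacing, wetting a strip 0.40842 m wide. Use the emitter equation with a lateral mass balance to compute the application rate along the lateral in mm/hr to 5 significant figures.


Approach: apply the emitter equation with a lateral mass balance, q = Kd*h^x; Q = n*q; rate = Q/(n*spacing*width).
Step 1 — single emitter flow (q = Kd*h^x):
  q = 3.7689 * 11.843^0.63219 = 17.98235 L/hr
Step 2 — total lateral flow: Q = 28 * 17.98235 = 503.5057 L/hr
Step 3 — wetted area: A = 28 * 0.70871 * 0.40842 = 8.104637 m^2
Step 4 — application rate: Q/A = 503.5057/8.104637 = 62.126 mm/hr
Therefore the application rate along the lateral = 62.126 mm/hr.


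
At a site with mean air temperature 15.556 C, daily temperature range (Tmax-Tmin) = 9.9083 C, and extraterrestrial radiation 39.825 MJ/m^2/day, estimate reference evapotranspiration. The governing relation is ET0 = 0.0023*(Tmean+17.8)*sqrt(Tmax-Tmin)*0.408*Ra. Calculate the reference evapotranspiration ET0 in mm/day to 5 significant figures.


ET0 = 0.0023*(15.556+17.8)*sqrt(9.9083)*0.408*39.825 = 3.9239 mm/day
Therefore the reference evapotranspiration ET0 = 3.9239 mm/day.


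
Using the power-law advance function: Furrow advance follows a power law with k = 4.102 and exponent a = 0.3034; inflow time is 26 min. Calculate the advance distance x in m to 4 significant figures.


Approach: apply the power-law advance function, x = k*t^a.
x = 4.102 * 26^0.3034 = 11.02 m
Therefore the advance distance x = 11.02 m.


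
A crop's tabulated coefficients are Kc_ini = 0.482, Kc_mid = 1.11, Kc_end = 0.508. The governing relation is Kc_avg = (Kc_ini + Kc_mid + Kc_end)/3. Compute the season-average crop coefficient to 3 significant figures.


Kc_avg = (0.482 + 1.11 + 0.508)/3 = 0.700
Therefore the season-average crop coefficient = 0.700.


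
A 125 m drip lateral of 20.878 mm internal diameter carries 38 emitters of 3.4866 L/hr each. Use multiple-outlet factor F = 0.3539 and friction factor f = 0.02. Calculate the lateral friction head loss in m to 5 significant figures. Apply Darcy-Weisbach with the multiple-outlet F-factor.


Approach: apply Darcy-Weisbach with the multiple-outlet F-factor, Q = n*q/(3600*1000) m^3/s; v = Q/A; hf = F*f*(L/D)*(v^2/(2g)).
Q = 38*3.4866/(3600*1000) = 3.680300e-05 m^3/s
A = pi*(20.878e-3/2)^2 = 3.423479e-04 m^2, so v = Q/A = 0.1075018 m/s
hf = 0.3539*0.02*(125/0.020878)*(0.1075018^2/(2*9.81)) = 0.024961 m
Therefore the lateral friction head loss = 0.024961 m.


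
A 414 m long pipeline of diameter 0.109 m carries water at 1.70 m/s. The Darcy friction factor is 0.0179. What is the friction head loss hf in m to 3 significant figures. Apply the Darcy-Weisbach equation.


Approach: apply the Darcy-Weisbach equation, hf = f*(L/D)*(v^2/(2g)).
hf = 0.0179 * (414/0.109) * (1.70^2 / (2*9.81))
hf = 10.0 m
Therefore the friction head loss hf = 10.0 m.


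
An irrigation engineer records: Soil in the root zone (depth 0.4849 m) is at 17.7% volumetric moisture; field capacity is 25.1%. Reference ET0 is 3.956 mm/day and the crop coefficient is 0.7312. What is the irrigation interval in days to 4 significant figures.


Approach: apply soil-water budget scheduling, SMD = (FC-theta)/100*depth*1000; ETc = ET0*Kc; interval = SMD/ETc.
Step 1 — soil moisture deficit:
  SMD = (25.1 - 17.7)/100 * 0.4849 * 1000 = 35.8826 mm
Step 2 — daily crop ET (ETc = ET0*Kc):
  ETc = 3.956 * 0.7312 = 2.89263 mm/day
Step 3 — irrigation interval (SMD/ETc):
  interval = 35.8826 / 2.89263 = 12.40 days
Therefore the irrigation interval = 12.40 days.


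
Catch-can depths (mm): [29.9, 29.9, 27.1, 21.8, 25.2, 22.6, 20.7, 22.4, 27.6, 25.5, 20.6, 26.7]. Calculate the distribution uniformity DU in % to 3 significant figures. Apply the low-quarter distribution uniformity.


Approach: apply the low-quarter distribution uniformity, DU = (mean of lowest quarter of readings / overall mean)*100.
sorted lowest 3 of 12: [20.6, 20.7, 21.8] -> mean = 21.033 mm
overall mean = 25.000 mm
DU = (21.033/25.000)*100 = 84.1 %
Therefore the distribution uniformity DU = 84.1 %.


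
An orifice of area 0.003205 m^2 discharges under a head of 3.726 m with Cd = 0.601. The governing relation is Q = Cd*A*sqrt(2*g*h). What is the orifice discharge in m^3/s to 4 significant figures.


Q = 0.601 * 0.003205 * sqrt(2*9.81*3.726) = 0.01647 m^3/s
Therefore the orifice discharge = 0.01647 m^3/s.


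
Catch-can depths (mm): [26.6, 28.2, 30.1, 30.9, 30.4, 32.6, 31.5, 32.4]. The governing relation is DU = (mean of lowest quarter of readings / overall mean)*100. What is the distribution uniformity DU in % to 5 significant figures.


sorted lowest 2 of 8: [26.6, 28.2] -> mean = 27.40000 mm
overall mean = 30.33750 mm
DU = (27.40000/30.33750)*100 = 90.317 %
Therefore the distribution uniformity DU = 90.317 %.


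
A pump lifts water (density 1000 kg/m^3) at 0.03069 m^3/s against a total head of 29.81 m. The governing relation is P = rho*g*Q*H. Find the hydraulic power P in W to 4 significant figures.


P = 1000 * 9.81 * 0.03069 * 29.81 = 8975 W
Therefore the hydraulic power P = 8975 W.


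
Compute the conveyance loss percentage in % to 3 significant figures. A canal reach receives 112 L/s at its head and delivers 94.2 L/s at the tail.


Approach: apply the conveyance loss ratio, loss% = ((Q_head - Q_tail)/Q_head)*100.
loss = ((112 - 94.2)/112)*100 = 15.9 %
Therefore the conveyance loss percentage = 15.9 %.


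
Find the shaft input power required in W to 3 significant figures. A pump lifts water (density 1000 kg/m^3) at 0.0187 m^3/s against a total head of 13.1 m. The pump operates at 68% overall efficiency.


Approach: apply hydraulic power then efficiency conversion, P = rho*g*Q*H; P_in = P/eta.
Step 1 — hydraulic power (P = rho*g*Q*H):
  P = 1000 * 9.81 * 0.0187 * 13.1 = 2403.2 W
Step 2 — input power: P_in = P/eta = 2403.2 / 0.68 = 3530 W
Therefore the shaft input power required = 3530 W.


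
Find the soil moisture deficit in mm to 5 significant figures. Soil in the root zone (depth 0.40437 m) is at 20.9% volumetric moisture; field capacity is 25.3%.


Approach: apply the soil moisture deficit relation, SMD = (FC - theta)/100 * depth * 1000.
SMD = (25.3 - 20.9)/100 * 0.40437 * 1000 = 17.792 mm
Therefore the soil moisture deficit = 17.792 mm.


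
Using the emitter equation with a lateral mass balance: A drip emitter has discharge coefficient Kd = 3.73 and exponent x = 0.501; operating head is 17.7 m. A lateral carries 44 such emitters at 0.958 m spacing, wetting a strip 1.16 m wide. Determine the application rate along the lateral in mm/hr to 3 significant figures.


Approach: apply the emitter equation with a lateral mass balance, q = Kd*h^x; Q = n*q; rate = Q/(n*spacing*width).
Step 1 — single emitter flow (q = Kd*h^x):
  q = 3.73 * 17.7^0.501 = 15.738 L/hr
Step 2 — total lateral flow: Q = 44 * 15.738 = 692.46 L/hr
Step 3 — wetted area: A = 44 * 0.958 * 1.16 = 48.896 m^2
Step 4 — application rate: Q/A = 692.46/48.896 = 14.2 mm/hr
Therefore the application rate along the lateral = 14.2 mm/hr.


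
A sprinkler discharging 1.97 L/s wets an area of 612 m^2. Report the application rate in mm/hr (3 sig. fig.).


Approach: apply the application rate relation, rate = (Q/A)*3600.
rate = (1.97 / 612) * 3600 = 11.6 mm/hr
Therefore the application rate = 11.6 mm/hr.


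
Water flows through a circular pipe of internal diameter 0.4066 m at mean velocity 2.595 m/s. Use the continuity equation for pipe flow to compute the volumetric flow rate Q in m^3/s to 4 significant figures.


Approach: apply the continuity equation for pipe flow, Q = A * v with A = pi*(D/2)^2.
A = pi*(0.4066/2)^2 = 0.129845 m^2
Q = 0.129845 * 2.595 = 0.3369 m^3/s
Therefore the volumetric flow rate Q = 0.3369 m^3/s.


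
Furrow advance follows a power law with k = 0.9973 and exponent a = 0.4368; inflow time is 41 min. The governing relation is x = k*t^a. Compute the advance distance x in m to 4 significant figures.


x = 0.9973 * 41^0.4368 = 5.050 m
Therefore the advance distance x = 5.050 m.


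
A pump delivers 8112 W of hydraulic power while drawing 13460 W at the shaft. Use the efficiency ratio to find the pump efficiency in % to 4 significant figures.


Approach: apply the efficiency ratio, eta = (P_out/P_in)*100.
eta = (8112 / 13460) * 100 = 60.27 %
Therefore the pump efficiency = 60.27 %.


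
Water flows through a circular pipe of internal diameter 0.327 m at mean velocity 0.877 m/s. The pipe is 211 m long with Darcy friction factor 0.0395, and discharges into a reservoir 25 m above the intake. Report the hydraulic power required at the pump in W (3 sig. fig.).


Approach: apply continuity + Darcy-Weisbach + hydraulic power, Q = A*v; hf = f*(L/D)*(v^2/(2g)); H = static + hf; P = rho*g*Q*H.
Step 1 — flow rate (continuity, Q = A*v):
  A = pi*(0.327/2)^2 = 0.083982 m^2
  Q = 0.083982 * 0.877 = 0.073652 m^3/s
Step 2 — friction head loss (Darcy-Weisbach):
  hf = 0.0395 * (211/0.327) * (0.877^2 / (2*9.81))
  hf = 0.99915 m
Step 3 — total head: H = 25 + 0.99915 = 25.999 m
Step 4 — hydraulic power (P = rho*g*Q*H):
  P = 1000 * 9.81 * 0.073652 * 25.999 = 18800 W
Therefore the hydraulic power required at the pump = 18800 W.


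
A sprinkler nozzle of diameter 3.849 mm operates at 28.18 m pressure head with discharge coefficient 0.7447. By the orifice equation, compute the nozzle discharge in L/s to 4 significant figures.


Approach: apply the orifice equation, Q = Cd*A*sqrt(2*g*h), A = pi*(d/2)^2.
A = pi*(3.849e-3/2)^2 = 1.16355e-05 m^2
Q = 0.7447 * 1.16355e-05 * sqrt(2*9.81*28.18) * 1000 = 0.2037 L/s
Therefore the nozzle discharge = 0.2037 L/s.


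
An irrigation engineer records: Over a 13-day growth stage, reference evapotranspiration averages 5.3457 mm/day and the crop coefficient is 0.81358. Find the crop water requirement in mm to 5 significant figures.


Approach: apply the crop water requirement relation, CWR = ET0 * Kc * days.
CWR = 5.3457 * 0.81358 * 13 = 56.539 mm
Therefore the crop water requirement = 56.539 mm.


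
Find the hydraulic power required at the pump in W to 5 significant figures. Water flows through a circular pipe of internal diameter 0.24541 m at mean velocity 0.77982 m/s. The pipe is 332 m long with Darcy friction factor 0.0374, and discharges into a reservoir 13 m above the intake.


Approach: apply continuity + Darcy-Weisbach + hydraulic power, Q = A*v; hf = f*(L/D)*(v^2/(2g)); H = static + hf; P = rho*g*Q*H.
Step 1 — flow rate (continuity, Q = A*v):
  A = pi*(0.24541/2)^2 = 0.04730144 m^2
  Q = 0.04730144 * 0.77982 = 0.03688661 m^3/s
Step 2 — friction head loss (Darcy-Weisbach):
  hf = 0.0374 * (332/0.24541) * (0.77982^2 / (2*9.81))
  hf = 1.568221 m
Step 3 — total head: H = 13 + 1.568221 = 14.56822 m
Step 4 — hydraulic power (P = rho*g*Q*H):
  P = 1000 * 9.81 * 0.03688661 * 14.56822 = 5271.6 W
Therefore the hydraulic power required at the pump = 5271.6 W.


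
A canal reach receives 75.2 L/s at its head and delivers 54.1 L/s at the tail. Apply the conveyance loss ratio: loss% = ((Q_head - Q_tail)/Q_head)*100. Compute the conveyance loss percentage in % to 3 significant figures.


loss = ((75.2 - 54.1)/75.2)*100 = 28.1 %
Therefore the conveyance loss percentage = 28.1 %.


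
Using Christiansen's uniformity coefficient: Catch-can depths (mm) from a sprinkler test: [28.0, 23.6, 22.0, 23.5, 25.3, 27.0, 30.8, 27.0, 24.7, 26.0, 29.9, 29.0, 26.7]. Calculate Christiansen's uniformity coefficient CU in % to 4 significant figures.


Approach: apply Christiansen's uniformity coefficient, CU = (1 - mean_abs_deviation/mean)*100.
mean = 26.4231 mm
mean |d_i - mean| = 2.06746 mm
CU = (1 - 2.06746/26.4231)*100 = 92.18 %
Therefore Christiansen's uniformity coefficient CU = 92.18 %.


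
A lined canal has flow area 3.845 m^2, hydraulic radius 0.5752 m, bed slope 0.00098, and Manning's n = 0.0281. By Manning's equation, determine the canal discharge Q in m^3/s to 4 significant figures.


Approach: apply Manning's equation, Q = (1/n)*A*R^(2/3)*S^(1/2).
Q = (1/0.0281) * 3.845 * 0.5752^(2/3) * 0.00098^(1/2) = 2.963 m^3/s
Therefore the canal discharge Q = 2.963 m^3/s.


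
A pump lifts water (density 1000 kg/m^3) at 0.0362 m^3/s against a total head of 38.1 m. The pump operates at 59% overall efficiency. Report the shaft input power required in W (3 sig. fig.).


Approach: apply hydraulic power then efficiency conversion, P = rho*g*Q*H; P_in = P/eta.
Step 1 — hydraulic power (P = rho*g*Q*H):
  P = 1000 * 9.81 * 0.0362 * 38.1 = 13530 W
Step 2 — input power: P_in = P/eta = 13530 / 0.59 = 22900 W
Therefore the shaft input power required = 22900 W.


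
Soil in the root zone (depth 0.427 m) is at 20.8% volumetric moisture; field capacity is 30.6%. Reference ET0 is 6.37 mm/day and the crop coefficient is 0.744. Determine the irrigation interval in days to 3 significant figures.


Approach: apply soil-water budget scheduling, SMD = (FC-theta)/100*depth*1000; ETc = ET0*Kc; interval = SMD/ETc.
Step 1 — soil moisture deficit:
  SMD = (30.6 - 20.8)/100 * 0.427 * 1000 = 41.846 mm
Step 2 — daily crop ET (ETc = ET0*Kc):
  ETc = 6.37 * 0.744 = 4.7393 mm/day
Step 3 — irrigation interval (SMD/ETc):
  interval = 41.846 / 4.7393 = 8.83 days
Therefore the irrigation interval = 8.83 days.


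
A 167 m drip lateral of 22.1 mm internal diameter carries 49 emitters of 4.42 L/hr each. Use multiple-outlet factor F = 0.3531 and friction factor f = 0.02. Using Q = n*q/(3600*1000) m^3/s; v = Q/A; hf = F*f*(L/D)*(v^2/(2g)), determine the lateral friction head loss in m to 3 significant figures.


Q = 49*4.42/(3600*1000) = 6.0161e-05 m^3/s
A = pi*(22.1e-3/2)^2 = 3.8360e-04 m^2, so v = Q/A = 0.15683 m/s
hf = 0.3531*0.02*(167/0.0221)*(0.15683^2/(2*9.81)) = 0.0669 m
Therefore the lateral friction head loss = 0.0669 m.


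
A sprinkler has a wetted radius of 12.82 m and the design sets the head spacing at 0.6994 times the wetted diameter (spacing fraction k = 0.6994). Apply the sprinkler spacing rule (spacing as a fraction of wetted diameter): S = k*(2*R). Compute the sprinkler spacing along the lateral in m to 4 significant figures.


S = 0.6994 * (2 * 12.82) = 17.93 m
Therefore the sprinkler spacing along the lateral = 17.93 m.


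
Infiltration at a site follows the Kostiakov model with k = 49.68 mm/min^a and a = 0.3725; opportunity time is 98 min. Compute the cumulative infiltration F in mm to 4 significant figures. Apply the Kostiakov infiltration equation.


Approach: apply the Kostiakov infiltration equation, F = k*t^a.
F = 49.68 * 98^0.3725 = 274.1 mm
Therefore the cumulative infiltration F = 274.1 mm.


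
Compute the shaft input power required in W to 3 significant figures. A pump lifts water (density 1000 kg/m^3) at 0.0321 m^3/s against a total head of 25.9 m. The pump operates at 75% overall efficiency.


Approach: apply hydraulic power then efficiency conversion, P = rho*g*Q*H; P_in = P/eta.
Step 1 — hydraulic power (P = rho*g*Q*H):
  P = 1000 * 9.81 * 0.0321 * 25.9 = 8155.9 W
Step 2 — input power: P_in = P/eta = 8155.9 / 0.75 = 10900 W
Therefore the shaft input power required = 10900 W.


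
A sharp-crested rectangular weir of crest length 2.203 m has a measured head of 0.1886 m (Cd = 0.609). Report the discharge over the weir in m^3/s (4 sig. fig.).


Approach: apply the rectangular weir equation, Q = (2/3)*Cd*L*sqrt(2g)*H^1.5.
Q = (2/3)*0.609*2.203*sqrt(2*9.81)*0.1886^1.5 = 0.3245 m^3/s
Therefore the discharge over the weir = 0.3245 m^3/s.


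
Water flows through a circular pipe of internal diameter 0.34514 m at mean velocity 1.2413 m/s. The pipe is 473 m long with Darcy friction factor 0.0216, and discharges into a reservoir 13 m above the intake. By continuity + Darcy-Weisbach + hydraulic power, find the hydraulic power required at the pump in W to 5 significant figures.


Approach: apply continuity + Darcy-Weisbach + hydraulic power, Q = A*v; hf = f*(L/D)*(v^2/(2g)); H = static + hf; P = rho*g*Q*H.
Step 1 — flow rate (continuity, Q = A*v):
  A = pi*(0.34514/2)^2 = 0.09355790 m^2
  Q = 0.09355790 * 1.2413 = 0.1161334 m^3/s
Step 2 — friction head loss (Darcy-Weisbach):
  hf = 0.0216 * (473/0.34514) * (1.2413^2 / (2*9.81))
  hf = 2.324738 m
Step 3 — total head: H = 13 + 2.324738 = 15.32474 m
Step 4 — hydraulic power (P = rho*g*Q*H):
  P = 1000 * 9.81 * 0.1161334 * 15.32474 = 17459 W
Therefore the hydraulic power required at the pump = 17459 W.
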